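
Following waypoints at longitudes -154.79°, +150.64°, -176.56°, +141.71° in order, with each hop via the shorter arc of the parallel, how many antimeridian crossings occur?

Leg 1: -154.79° → +150.64°, shortest Δλ = -54.57° (west) — crosses 180°.
Leg 2: +150.64° → -176.56°, shortest Δλ = 32.8° (east) — crosses 180°.
Leg 3: -176.56° → +141.71°, shortest Δλ = -41.73° (west) — crosses 180°.
Total crossings: 3.

3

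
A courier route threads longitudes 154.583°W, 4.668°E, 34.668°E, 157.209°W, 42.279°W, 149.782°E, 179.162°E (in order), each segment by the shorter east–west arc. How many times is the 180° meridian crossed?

2

Leg 1: -154.583° → +4.668°, shortest Δλ = 159.251° (east) — does not cross 180°.
Leg 2: +4.668° → +34.668°, shortest Δλ = 30.0° (east) — does not cross 180°.
Leg 3: +34.668° → -157.209°, shortest Δλ = 168.123° (east) — crosses 180°.
Leg 4: -157.209° → -42.279°, shortest Δλ = 114.93° (east) — does not cross 180°.
Leg 5: -42.279° → +149.782°, shortest Δλ = -167.939° (west) — crosses 180°.
Leg 6: +149.782° → +179.162°, shortest Δλ = 29.38° (east) — does not cross 180°.
Total crossings: 2.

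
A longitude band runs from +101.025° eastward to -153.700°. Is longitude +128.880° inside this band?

Band width going east from +101.025° to -153.700°: ((-153.700 − 101.025) mod 360) = 105.275°.
Offset of +128.880° east of the west edge: ((128.880 − 101.025) mod 360) = 27.855°.
27.855° ≤ 105.275° ⇒ inside.

Yes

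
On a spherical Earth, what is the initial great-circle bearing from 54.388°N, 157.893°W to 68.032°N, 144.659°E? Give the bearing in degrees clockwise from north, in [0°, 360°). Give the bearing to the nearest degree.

320°

Δλ = 144.659 − -157.893 = 302.552°; wrapped into (−180°, 180°]: -57.448°.
θ = atan2( sin Δλ · cos φ₂ , cos φ₁ · sin φ₂ − sin φ₁ · cos φ₂ · cos Δλ )
  = atan2(-0.31532, 0.37638) = -39.956° → normalised to [0°, 360°): 320.044°.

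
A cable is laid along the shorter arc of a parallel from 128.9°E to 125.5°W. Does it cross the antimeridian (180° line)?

Naïve |-125.5 − 128.9| = 254.4° > 180°, so the shorter arc goes the other way round — across 180°.
Signed shortest Δλ = ((-125.5 − 128.9 + 180) mod 360) − 180 = 105.6°.
Going east by 105.6° from +128.9° passes through 180° before reaching -125.5°.

Yes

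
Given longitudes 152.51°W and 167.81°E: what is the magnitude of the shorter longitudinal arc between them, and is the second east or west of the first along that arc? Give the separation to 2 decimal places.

39.68° west

Raw difference: 167.81 − -152.51 = 320.32°.
Normalise into (−180°, 180°]: 320.32° − 360° = -39.68°.
Negative ⇒ the second point lies to the west; separation 39.68°.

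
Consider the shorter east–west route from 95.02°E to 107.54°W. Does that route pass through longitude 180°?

Yes

Naïve |-107.54 − 95.02| = 202.56° > 180°, so the shorter arc goes the other way round — across 180°.
Signed shortest Δλ = ((-107.54 − 95.02 + 180) mod 360) − 180 = 157.44°.
Going east by 157.44° from +95.02° passes through 180° before reaching -107.54°.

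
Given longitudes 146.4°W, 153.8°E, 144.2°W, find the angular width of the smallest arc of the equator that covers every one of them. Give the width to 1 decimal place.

Sort the longitudes: -146.4°, -144.2°, +153.8°.
Eastward gaps between consecutive values (wrapping around): 2.2°, 298.0°, 59.8°.
Largest gap = 298.0° ⇒ minimal covering band is its complement: 360° − 298.0° = 62.0°.
Band runs from +153.8° eastward to -144.2°, crossing the antimeridian.

62.0°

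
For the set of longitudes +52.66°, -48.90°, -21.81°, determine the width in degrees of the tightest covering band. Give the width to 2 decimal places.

101.56°

Sort the longitudes: -48.90°, -21.81°, +52.66°.
Eastward gaps between consecutive values (wrapping around): 27.09°, 74.47°, 258.44°.
Largest gap = 258.44° ⇒ minimal covering band is its complement: 360° − 258.44° = 101.56°.
Band runs from -48.90° eastward to +52.66°.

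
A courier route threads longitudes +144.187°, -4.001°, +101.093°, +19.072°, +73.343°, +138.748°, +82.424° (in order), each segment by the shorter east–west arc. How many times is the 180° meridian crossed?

Leg 1: +144.187° → -4.001°, shortest Δλ = -148.188° (west) — does not cross 180°.
Leg 2: -4.001° → +101.093°, shortest Δλ = 105.094° (east) — does not cross 180°.
Leg 3: +101.093° → +19.072°, shortest Δλ = -82.021° (west) — does not cross 180°.
Leg 4: +19.072° → +73.343°, shortest Δλ = 54.271° (east) — does not cross 180°.
Leg 5: +73.343° → +138.748°, shortest Δλ = 65.405° (east) — does not cross 180°.
Leg 6: +138.748° → +82.424°, shortest Δλ = -56.324° (west) — does not cross 180°.
Total crossings: 0.

0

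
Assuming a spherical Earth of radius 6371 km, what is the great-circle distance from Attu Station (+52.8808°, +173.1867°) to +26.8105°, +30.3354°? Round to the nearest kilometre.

10452 km

Δλ = 30.3354 − 173.1867 = -142.8513°.
Δφ = 26.8105 − 52.8808 = -26.0703°.
a = sin²(Δφ/2) + cos φ₁ · cos φ₂ · sin²(Δλ/2) = 0.534827.
c = 2·atan2(√a, √(1−a)) = 1.64051 rad → d = 6371·c ≈ 10451.66 km.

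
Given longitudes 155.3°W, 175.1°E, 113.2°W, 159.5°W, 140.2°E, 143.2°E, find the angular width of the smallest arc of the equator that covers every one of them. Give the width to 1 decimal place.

106.6°

Sort the longitudes: -159.5°, -155.3°, -113.2°, +140.2°, +143.2°, +175.1°.
Eastward gaps between consecutive values (wrapping around): 4.2°, 42.1°, 253.4°, 3.0°, 31.9°, 25.4°.
Largest gap = 253.4° ⇒ minimal covering band is its complement: 360° − 253.4° = 106.6°.
Band runs from +140.2° eastward to -113.2°, crossing the antimeridian.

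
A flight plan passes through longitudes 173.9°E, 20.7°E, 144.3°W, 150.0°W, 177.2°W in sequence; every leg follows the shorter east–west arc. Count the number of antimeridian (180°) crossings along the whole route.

Leg 1: +173.9° → +20.7°, shortest Δλ = -153.2° (west) — does not cross 180°.
Leg 2: +20.7° → -144.3°, shortest Δλ = -165.0° (west) — does not cross 180°.
Leg 3: -144.3° → -150.0°, shortest Δλ = -5.7° (west) — does not cross 180°.
Leg 4: -150.0° → -177.2°, shortest Δλ = -27.2° (west) — does not cross 180°.
Total crossings: 0.

0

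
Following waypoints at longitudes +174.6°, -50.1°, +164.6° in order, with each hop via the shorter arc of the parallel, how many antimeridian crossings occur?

2

Leg 1: +174.6° → -50.1°, shortest Δλ = 135.3° (east) — crosses 180°.
Leg 2: -50.1° → +164.6°, shortest Δλ = -145.3° (west) — crosses 180°.
Total crossings: 2.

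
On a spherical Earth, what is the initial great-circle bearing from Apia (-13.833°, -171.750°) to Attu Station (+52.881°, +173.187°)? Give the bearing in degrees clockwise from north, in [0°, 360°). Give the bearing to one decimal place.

350.3°

Δλ = 173.187 − -171.750 = 344.937°; wrapped into (−180°, 180°]: -15.063°.
θ = atan2( sin Δλ · cos φ₂ , cos φ₁ · sin φ₂ − sin φ₁ · cos φ₂ · cos Δλ )
  = atan2(-0.15683, 0.91359) = -9.741° → normalised to [0°, 360°): 350.259°.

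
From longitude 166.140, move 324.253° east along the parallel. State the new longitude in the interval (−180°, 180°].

Start at +166.140°; shift +324.253° → +490.393°.
+490.393° lies outside (−180°, 180°]; subtract 360° → +130.393°.

+130.393°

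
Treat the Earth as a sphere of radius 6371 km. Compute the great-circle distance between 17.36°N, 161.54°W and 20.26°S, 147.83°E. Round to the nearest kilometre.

6929 km

Δλ = 147.83 − -161.54 = 309.37°; wrapped into (−180°, 180°]: -50.63°.
Δφ = -20.26 − 17.36 = -37.62°.
a = sin²(Δφ/2) + cos φ₁ · cos φ₂ · sin²(Δλ/2) = 0.267674.
c = 2·atan2(√a, √(1−a)) = 1.08755 rad → d = 6371·c ≈ 6928.81 km.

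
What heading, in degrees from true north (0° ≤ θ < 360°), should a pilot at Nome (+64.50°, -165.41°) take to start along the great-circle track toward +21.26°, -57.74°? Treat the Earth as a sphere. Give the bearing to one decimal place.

Δλ = -57.74 − -165.41 = 107.67°.
θ = atan2( sin Δλ · cos φ₂ , cos φ₁ · sin φ₂ − sin φ₁ · cos φ₂ · cos Δλ )
  = atan2(0.88798, 0.41142) = 65.140° → normalised to [0°, 360°): 65.140°.

65.1°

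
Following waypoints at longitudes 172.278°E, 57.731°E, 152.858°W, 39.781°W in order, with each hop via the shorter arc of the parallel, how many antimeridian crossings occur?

Leg 1: +172.278° → +57.731°, shortest Δλ = -114.547° (west) — does not cross 180°.
Leg 2: +57.731° → -152.858°, shortest Δλ = 149.411° (east) — crosses 180°.
Leg 3: -152.858° → -39.781°, shortest Δλ = 113.077° (east) — does not cross 180°.
Total crossings: 1.

1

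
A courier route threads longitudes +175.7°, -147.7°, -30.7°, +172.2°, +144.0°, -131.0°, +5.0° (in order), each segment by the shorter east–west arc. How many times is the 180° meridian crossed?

Leg 1: +175.7° → -147.7°, shortest Δλ = 36.6° (east) — crosses 180°.
Leg 2: -147.7° → -30.7°, shortest Δλ = 117.0° (east) — does not cross 180°.
Leg 3: -30.7° → +172.2°, shortest Δλ = -157.1° (west) — crosses 180°.
Leg 4: +172.2° → +144.0°, shortest Δλ = -28.2° (west) — does not cross 180°.
Leg 5: +144.0° → -131.0°, shortest Δλ = 85.0° (east) — crosses 180°.
Leg 6: -131.0° → +5.0°, shortest Δλ = 136.0° (east) — does not cross 180°.
Total crossings: 3.

3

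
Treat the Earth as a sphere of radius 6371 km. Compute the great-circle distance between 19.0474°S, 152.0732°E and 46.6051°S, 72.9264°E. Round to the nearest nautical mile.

Δλ = 72.9264 − 152.0732 = -79.1468°.
Δφ = -46.6051 − -19.0474 = -27.5577°.
a = sin²(Δφ/2) + cos φ₁ · cos φ₂ · sin²(Δλ/2) = 0.320292.
c = 2·atan2(√a, √(1−a)) = 1.20315 rad → d = 6371·c ≈ 7665.29 km ≈ 4138.93 nmi.

4139 nmi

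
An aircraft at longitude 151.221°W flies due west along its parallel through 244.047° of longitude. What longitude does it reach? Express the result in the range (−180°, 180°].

35.268°W

Start at -151.221°; shift −244.047° → -395.268°.
-395.268° lies outside (−180°, 180°]; add 360° → -35.268°.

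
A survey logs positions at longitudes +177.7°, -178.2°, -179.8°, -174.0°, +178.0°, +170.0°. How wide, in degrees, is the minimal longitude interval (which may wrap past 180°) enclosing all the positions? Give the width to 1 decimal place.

16.0°

Sort the longitudes: -179.8°, -178.2°, -174.0°, +170.0°, +177.7°, +178.0°.
Eastward gaps between consecutive values (wrapping around): 1.6°, 4.2°, 344.0°, 7.7°, 0.3°, 2.2°.
Largest gap = 344.0° ⇒ minimal covering band is its complement: 360° − 344.0° = 16.0°.
Band runs from +170.0° eastward to -174.0°, crossing the antimeridian.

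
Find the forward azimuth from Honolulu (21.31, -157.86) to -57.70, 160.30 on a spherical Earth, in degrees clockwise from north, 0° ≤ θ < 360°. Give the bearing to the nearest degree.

Δλ = 160.30 − -157.86 = 318.16°; wrapped into (−180°, 180°]: -41.84°.
θ = atan2( sin Δλ · cos φ₂ , cos φ₁ · sin φ₂ − sin φ₁ · cos φ₂ · cos Δλ )
  = atan2(-0.35644, -0.93214) = -159.074° → normalised to [0°, 360°): 200.926°.

201°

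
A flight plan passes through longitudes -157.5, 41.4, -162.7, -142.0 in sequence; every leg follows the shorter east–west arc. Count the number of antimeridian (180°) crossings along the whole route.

Leg 1: -157.5° → +41.4°, shortest Δλ = -161.1° (west) — crosses 180°.
Leg 2: +41.4° → -162.7°, shortest Δλ = 155.9° (east) — crosses 180°.
Leg 3: -162.7° → -142.0°, shortest Δλ = 20.7° (east) — does not cross 180°.
Total crossings: 2.

2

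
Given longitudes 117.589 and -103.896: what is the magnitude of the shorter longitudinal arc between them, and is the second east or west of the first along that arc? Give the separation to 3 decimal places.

Raw difference: -103.896 − 117.589 = -221.485°.
Normalise into (−180°, 180°]: -221.485° + 360° = 138.515°.
Positive ⇒ the second point lies to the east; separation 138.515°.

138.515° east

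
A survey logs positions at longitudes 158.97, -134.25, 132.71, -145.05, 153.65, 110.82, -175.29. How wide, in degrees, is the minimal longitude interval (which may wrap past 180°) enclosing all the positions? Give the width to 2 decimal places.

114.93°

Sort the longitudes: -175.29°, -145.05°, -134.25°, +110.82°, +132.71°, +153.65°, +158.97°.
Eastward gaps between consecutive values (wrapping around): 30.24°, 10.80°, 245.07°, 21.89°, 20.94°, 5.32°, 25.74°.
Largest gap = 245.07° ⇒ minimal covering band is its complement: 360° − 245.07° = 114.93°.
Band runs from +110.82° eastward to -134.25°, crossing the antimeridian.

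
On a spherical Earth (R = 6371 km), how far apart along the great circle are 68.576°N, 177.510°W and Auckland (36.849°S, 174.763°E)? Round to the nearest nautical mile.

Δλ = 174.763 − -177.510 = 352.273°; wrapped into (−180°, 180°]: -7.727°.
Δφ = -36.849 − 68.576 = -105.425°.
a = sin²(Δφ/2) + cos φ₁ · cos φ₂ · sin²(Δλ/2) = 0.634315.
c = 2·atan2(√a, √(1−a)) = 1.84277 rad → d = 6371·c ≈ 11740.27 km ≈ 6339.24 nmi.

6339 nmi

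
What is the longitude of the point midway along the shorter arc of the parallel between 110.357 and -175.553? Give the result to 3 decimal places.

+147.402°

Signed shortest Δλ from +110.357° to -175.553° is +74.090°.
Midpoint longitude = +110.357° + (+74.090°)/2 = +110.357° + 37.045° = +147.402°.
(The naïve average (+110.357 + -175.553)/2 = -32.598° is on the wrong side of the globe.)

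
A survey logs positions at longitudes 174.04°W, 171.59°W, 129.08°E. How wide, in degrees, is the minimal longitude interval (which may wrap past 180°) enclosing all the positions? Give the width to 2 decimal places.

Sort the longitudes: -174.04°, -171.59°, +129.08°.
Eastward gaps between consecutive values (wrapping around): 2.45°, 300.67°, 56.88°.
Largest gap = 300.67° ⇒ minimal covering band is its complement: 360° − 300.67° = 59.33°.
Band runs from +129.08° eastward to -171.59°, crossing the antimeridian.

59.33°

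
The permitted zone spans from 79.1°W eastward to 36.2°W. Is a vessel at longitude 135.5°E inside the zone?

Band width going east from -79.1° to -36.2°: ((-36.2 − -79.1) mod 360) = 42.9°.
Offset of +135.5° east of the west edge: ((135.5 − -79.1) mod 360) = 214.6°.
214.6° > 42.9° ⇒ outside.

No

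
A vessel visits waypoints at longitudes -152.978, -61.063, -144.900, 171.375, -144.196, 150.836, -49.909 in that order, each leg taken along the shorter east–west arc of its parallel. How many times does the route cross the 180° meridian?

4

Leg 1: -152.978° → -61.063°, shortest Δλ = 91.915° (east) — does not cross 180°.
Leg 2: -61.063° → -144.900°, shortest Δλ = -83.837° (west) — does not cross 180°.
Leg 3: -144.900° → +171.375°, shortest Δλ = -43.725° (west) — crosses 180°.
Leg 4: +171.375° → -144.196°, shortest Δλ = 44.429° (east) — crosses 180°.
Leg 5: -144.196° → +150.836°, shortest Δλ = -64.968° (west) — crosses 180°.
Leg 6: +150.836° → -49.909°, shortest Δλ = 159.255° (east) — crosses 180°.
Total crossings: 4.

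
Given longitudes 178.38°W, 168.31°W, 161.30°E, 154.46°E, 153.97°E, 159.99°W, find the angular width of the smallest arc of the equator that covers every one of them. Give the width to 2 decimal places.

46.04°

Sort the longitudes: -178.38°, -168.31°, -159.99°, +153.97°, +154.46°, +161.30°.
Eastward gaps between consecutive values (wrapping around): 10.07°, 8.32°, 313.96°, 0.49°, 6.84°, 20.32°.
Largest gap = 313.96° ⇒ minimal covering band is its complement: 360° − 313.96° = 46.04°.
Band runs from +153.97° eastward to -159.99°, crossing the antimeridian.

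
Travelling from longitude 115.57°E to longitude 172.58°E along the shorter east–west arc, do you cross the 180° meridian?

Signed shortest Δλ = ((172.58 − 115.57 + 180) mod 360) − 180 = 57.01°.
Going east by 57.01° from +115.57° reaches +172.58° without touching 180°.

No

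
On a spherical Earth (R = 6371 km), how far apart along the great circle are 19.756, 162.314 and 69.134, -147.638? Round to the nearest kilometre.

Δλ = -147.638 − 162.314 = -309.952°; wrapped into (−180°, 180°]: 50.048°.
Δφ = 69.134 − 19.756 = 49.378°.
a = sin²(Δφ/2) + cos φ₁ · cos φ₂ · sin²(Δλ/2) = 0.234447.
c = 2·atan2(√a, √(1−a)) = 1.01089 rad → d = 6371·c ≈ 6440.39 km.

6440 km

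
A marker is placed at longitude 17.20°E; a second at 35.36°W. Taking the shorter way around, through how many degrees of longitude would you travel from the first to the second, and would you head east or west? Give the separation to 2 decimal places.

52.56° west

Raw difference: -35.36 − 17.20 = -52.56°.
Normalise into (−180°, 180°]: -52.56° stays -52.56°.
Negative ⇒ the second point lies to the west; separation 52.56°.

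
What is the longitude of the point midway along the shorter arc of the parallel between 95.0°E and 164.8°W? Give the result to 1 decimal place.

145.1°E

Signed shortest Δλ from +95.0° to -164.8° is +100.2°.
Midpoint longitude = +95.0° + (+100.2°)/2 = +95.0° + 50.1° = +145.1°.
(The naïve average (+95.0 + -164.8)/2 = -34.9° is on the wrong side of the globe.)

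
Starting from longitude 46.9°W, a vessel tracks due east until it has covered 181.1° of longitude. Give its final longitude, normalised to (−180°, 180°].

134.2°E

Start at -46.9°; shift +181.1° → +134.2°.
+134.2° already lies in (−180°, 180°].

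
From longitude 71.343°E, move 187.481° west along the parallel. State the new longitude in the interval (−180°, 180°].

Start at +71.343°; shift −187.481° → -116.138°.
-116.138° already lies in (−180°, 180°].

116.138°W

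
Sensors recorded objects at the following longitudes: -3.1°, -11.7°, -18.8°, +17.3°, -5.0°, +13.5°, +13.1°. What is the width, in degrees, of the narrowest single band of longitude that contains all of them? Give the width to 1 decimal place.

Sort the longitudes: -18.8°, -11.7°, -5.0°, -3.1°, +13.1°, +13.5°, +17.3°.
Eastward gaps between consecutive values (wrapping around): 7.1°, 6.7°, 1.9°, 16.2°, 0.4°, 3.8°, 323.9°.
Largest gap = 323.9° ⇒ minimal covering band is its complement: 360° − 323.9° = 36.1°.
Band runs from -18.8° eastward to +17.3°.

36.1°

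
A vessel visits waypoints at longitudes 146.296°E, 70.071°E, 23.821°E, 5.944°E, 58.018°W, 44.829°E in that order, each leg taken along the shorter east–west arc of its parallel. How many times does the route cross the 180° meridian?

Leg 1: +146.296° → +70.071°, shortest Δλ = -76.225° (west) — does not cross 180°.
Leg 2: +70.071° → +23.821°, shortest Δλ = -46.25° (west) — does not cross 180°.
Leg 3: +23.821° → +5.944°, shortest Δλ = -17.877° (west) — does not cross 180°.
Leg 4: +5.944° → -58.018°, shortest Δλ = -63.962° (west) — does not cross 180°.
Leg 5: -58.018° → +44.829°, shortest Δλ = 102.847° (east) — does not cross 180°.
Total crossings: 0.

0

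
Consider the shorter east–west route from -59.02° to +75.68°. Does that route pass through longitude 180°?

Signed shortest Δλ = ((75.68 − -59.02 + 180) mod 360) − 180 = 134.7°.
Going east by 134.7° from -59.02° reaches +75.68° without touching 180°.

No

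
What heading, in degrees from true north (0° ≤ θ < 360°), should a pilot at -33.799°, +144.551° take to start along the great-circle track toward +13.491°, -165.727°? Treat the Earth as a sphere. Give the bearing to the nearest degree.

Δλ = -165.727 − 144.551 = -310.278°; wrapped into (−180°, 180°]: 49.722°.
θ = atan2( sin Δλ · cos φ₂ , cos φ₁ · sin φ₂ − sin φ₁ · cos φ₂ · cos Δλ )
  = atan2(0.74187, 0.54358) = 53.769° → normalised to [0°, 360°): 53.769°.

54°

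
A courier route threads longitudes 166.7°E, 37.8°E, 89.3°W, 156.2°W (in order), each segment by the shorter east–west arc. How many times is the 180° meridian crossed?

Leg 1: +166.7° → +37.8°, shortest Δλ = -128.9° (west) — does not cross 180°.
Leg 2: +37.8° → -89.3°, shortest Δλ = -127.1° (west) — does not cross 180°.
Leg 3: -89.3° → -156.2°, shortest Δλ = -66.9° (west) — does not cross 180°.
Total crossings: 0.

0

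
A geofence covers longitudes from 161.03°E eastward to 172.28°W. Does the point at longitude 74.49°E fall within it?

Band width going east from +161.03° to -172.28°: ((-172.28 − 161.03) mod 360) = 26.69°.
Offset of +74.49° east of the west edge: ((74.49 − 161.03) mod 360) = 273.46°.
273.46° > 26.69° ⇒ outside.

No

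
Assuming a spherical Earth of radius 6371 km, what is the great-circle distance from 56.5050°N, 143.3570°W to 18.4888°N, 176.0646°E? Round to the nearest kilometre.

Δλ = 176.0646 − -143.3570 = 319.4216°; wrapped into (−180°, 180°]: -40.5784°.
Δφ = 18.4888 − 56.5050 = -38.0162°.
a = sin²(Δφ/2) + cos φ₁ · cos φ₂ · sin²(Δλ/2) = 0.169014.
c = 2·atan2(√a, √(1−a)) = 0.84735 rad → d = 6371·c ≈ 5398.46 km.

5398 km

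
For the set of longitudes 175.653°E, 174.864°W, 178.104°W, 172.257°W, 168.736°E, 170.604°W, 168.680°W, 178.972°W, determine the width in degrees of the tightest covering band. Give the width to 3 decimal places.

22.584°

Sort the longitudes: -178.972°, -178.104°, -174.864°, -172.257°, -170.604°, -168.680°, +168.736°, +175.653°.
Eastward gaps between consecutive values (wrapping around): 0.868°, 3.240°, 2.607°, 1.653°, 1.924°, 337.416°, 6.917°, 5.375°.
Largest gap = 337.416° ⇒ minimal covering band is its complement: 360° − 337.416° = 22.584°.
Band runs from +168.736° eastward to -168.680°, crossing the antimeridian.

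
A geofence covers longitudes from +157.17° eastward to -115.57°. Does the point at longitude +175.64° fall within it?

Band width going east from +157.17° to -115.57°: ((-115.57 − 157.17) mod 360) = 87.26°.
Offset of +175.64° east of the west edge: ((175.64 − 157.17) mod 360) = 18.47°.
18.47° ≤ 87.26° ⇒ inside.

Yes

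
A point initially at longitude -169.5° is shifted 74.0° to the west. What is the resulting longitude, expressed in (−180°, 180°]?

+116.5°

Start at -169.5°; shift −74.0° → -243.5°.
-243.5° lies outside (−180°, 180°]; add 360° → +116.5°.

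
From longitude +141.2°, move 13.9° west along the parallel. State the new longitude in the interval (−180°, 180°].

+127.3°

Start at +141.2°; shift −13.9° → +127.3°.
+127.3° already lies in (−180°, 180°].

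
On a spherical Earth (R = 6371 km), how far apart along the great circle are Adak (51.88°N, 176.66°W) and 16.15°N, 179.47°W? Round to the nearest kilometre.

Δλ = -179.47 − -176.66 = -2.81°.
Δφ = 16.15 − 51.88 = -35.73°.
a = sin²(Δφ/2) + cos φ₁ · cos φ₂ · sin²(Δλ/2) = 0.094468.
c = 2·atan2(√a, √(1−a)) = 0.62483 rad → d = 6371·c ≈ 3980.77 km.

3981 km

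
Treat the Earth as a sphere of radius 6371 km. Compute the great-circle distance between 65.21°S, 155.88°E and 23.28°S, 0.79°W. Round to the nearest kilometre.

9975 km

Δλ = -0.79 − 155.88 = -156.67°.
Δφ = -23.28 − -65.21 = 41.93°.
a = sin²(Δφ/2) + cos φ₁ · cos φ₂ · sin²(Δλ/2) = 0.497430.
c = 2·atan2(√a, √(1−a)) = 1.56566 rad → d = 6371·c ≈ 9974.80 km.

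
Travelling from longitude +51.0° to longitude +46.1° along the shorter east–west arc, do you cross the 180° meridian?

Signed shortest Δλ = ((46.1 − 51.0 + 180) mod 360) − 180 = -4.9°.
Going west by 4.9° from +51.0° reaches +46.1° without touching 180°.

No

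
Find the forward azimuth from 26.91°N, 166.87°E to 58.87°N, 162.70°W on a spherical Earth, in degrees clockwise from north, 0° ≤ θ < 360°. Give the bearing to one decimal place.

Δλ = -162.70 − 166.87 = -329.57°; wrapped into (−180°, 180°]: 30.43°.
θ = atan2( sin Δλ · cos φ₂ , cos φ₁ · sin φ₂ − sin φ₁ · cos φ₂ · cos Δλ )
  = atan2(0.26184, 0.56156) = 24.999° → normalised to [0°, 360°): 24.999°.

25.0°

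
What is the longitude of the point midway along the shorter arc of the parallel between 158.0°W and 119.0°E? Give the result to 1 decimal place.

Signed shortest Δλ from -158.0° to +119.0° is -83.0°.
Midpoint longitude = -158.0° + (-83.0°)/2 = -158.0° − 41.5° = -199.5°.
Normalise into (−180°, 180°]: +160.5°.
(The naïve average (-158.0 + +119.0)/2 = -19.5° is on the wrong side of the globe.)

160.5°E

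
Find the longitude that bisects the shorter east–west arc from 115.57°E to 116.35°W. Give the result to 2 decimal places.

Signed shortest Δλ from +115.57° to -116.35° is +128.08°.
Midpoint longitude = +115.57° + (+128.08°)/2 = +115.57° + 64.04° = +179.61°.
(The naïve average (+115.57 + -116.35)/2 = -0.39° is on the wrong side of the globe.)

179.61°E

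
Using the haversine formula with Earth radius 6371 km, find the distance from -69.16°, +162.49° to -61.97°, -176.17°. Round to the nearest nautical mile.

677 nmi

Δλ = -176.17 − 162.49 = -338.66°; wrapped into (−180°, 180°]: 21.34°.
Δφ = -61.97 − -69.16 = 7.19°.
a = sin²(Δφ/2) + cos φ₁ · cos φ₂ · sin²(Δλ/2) = 0.009663.
c = 2·atan2(√a, √(1−a)) = 0.19692 rad → d = 6371·c ≈ 1254.57 km ≈ 677.41 nmi.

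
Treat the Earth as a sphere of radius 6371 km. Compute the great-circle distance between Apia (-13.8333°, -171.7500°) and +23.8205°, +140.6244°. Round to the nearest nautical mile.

Δλ = 140.6244 − -171.7500 = 312.3744°; wrapped into (−180°, 180°]: -47.6256°.
Δφ = 23.8205 − -13.8333 = 37.6538°.
a = sin²(Δφ/2) + cos φ₁ · cos φ₂ · sin²(Δλ/2) = 0.248944.
c = 2·atan2(√a, √(1−a)) = 1.04476 rad → d = 6371·c ≈ 6656.15 km ≈ 3594.03 nmi.

3594 nmi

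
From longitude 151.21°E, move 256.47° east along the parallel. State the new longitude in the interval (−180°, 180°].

Start at +151.21°; shift +256.47° → +407.68°.
+407.68° lies outside (−180°, 180°]; subtract 360° → +47.68°.

47.68°E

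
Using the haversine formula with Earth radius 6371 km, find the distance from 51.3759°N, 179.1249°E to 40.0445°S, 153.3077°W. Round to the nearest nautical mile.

5676 nmi

Δλ = -153.3077 − 179.1249 = -332.4326°; wrapped into (−180°, 180°]: 27.5674°.
Δφ = -40.0445 − 51.3759 = -91.4204°.
a = sin²(Δφ/2) + cos φ₁ · cos φ₂ · sin²(Δλ/2) = 0.539520.
c = 2·atan2(√a, √(1−a)) = 1.64992 rad → d = 6371·c ≈ 10511.64 km ≈ 5675.83 nmi.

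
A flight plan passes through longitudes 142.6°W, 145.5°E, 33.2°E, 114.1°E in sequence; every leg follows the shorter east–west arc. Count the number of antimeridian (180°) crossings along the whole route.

Leg 1: -142.6° → +145.5°, shortest Δλ = -71.9° (west) — crosses 180°.
Leg 2: +145.5° → +33.2°, shortest Δλ = -112.3° (west) — does not cross 180°.
Leg 3: +33.2° → +114.1°, shortest Δλ = 80.9° (east) — does not cross 180°.
Total crossings: 1.

1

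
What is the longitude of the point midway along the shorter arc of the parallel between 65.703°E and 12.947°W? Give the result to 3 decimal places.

26.378°E

Signed shortest Δλ from +65.703° to -12.947° is -78.650°.
Midpoint longitude = +65.703° + (-78.650°)/2 = +65.703° − 39.325° = +26.378°.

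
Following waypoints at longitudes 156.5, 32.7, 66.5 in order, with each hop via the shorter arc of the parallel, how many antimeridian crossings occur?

0

Leg 1: +156.5° → +32.7°, shortest Δλ = -123.8° (west) — does not cross 180°.
Leg 2: +32.7° → +66.5°, shortest Δλ = 33.8° (east) — does not cross 180°.
Total crossings: 0.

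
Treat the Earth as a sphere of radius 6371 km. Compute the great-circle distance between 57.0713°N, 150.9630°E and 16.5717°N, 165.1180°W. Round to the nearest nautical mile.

3126 nmi

Δλ = -165.1180 − 150.9630 = -316.0810°; wrapped into (−180°, 180°]: 43.9190°.
Δφ = 16.5717 − 57.0713 = -40.4996°.
a = sin²(Δφ/2) + cos φ₁ · cos φ₂ · sin²(Δλ/2) = 0.192653.
c = 2·atan2(√a, √(1−a)) = 0.90880 rad → d = 6371·c ≈ 5789.96 km ≈ 3126.33 nmi.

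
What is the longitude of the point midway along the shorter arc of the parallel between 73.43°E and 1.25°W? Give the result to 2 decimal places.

36.09°E

Signed shortest Δλ from +73.43° to -1.25° is -74.68°.
Midpoint longitude = +73.43° + (-74.68°)/2 = +73.43° − 37.34° = +36.09°.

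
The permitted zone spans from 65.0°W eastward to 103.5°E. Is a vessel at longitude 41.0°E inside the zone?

Band width going east from -65.0° to +103.5°: ((103.5 − -65.0) mod 360) = 168.5°.
Offset of +41.0° east of the west edge: ((41.0 − -65.0) mod 360) = 106.0°.
106.0° ≤ 168.5° ⇒ inside.

Yes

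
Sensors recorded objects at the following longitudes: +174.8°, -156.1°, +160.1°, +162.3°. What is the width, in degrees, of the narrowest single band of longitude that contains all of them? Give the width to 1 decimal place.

Sort the longitudes: -156.1°, +160.1°, +162.3°, +174.8°.
Eastward gaps between consecutive values (wrapping around): 316.2°, 2.2°, 12.5°, 29.1°.
Largest gap = 316.2° ⇒ minimal covering band is its complement: 360° − 316.2° = 43.8°.
Band runs from +160.1° eastward to -156.1°, crossing the antimeridian.

43.8°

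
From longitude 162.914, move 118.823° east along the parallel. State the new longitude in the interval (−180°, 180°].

Start at +162.914°; shift +118.823° → +281.737°.
+281.737° lies outside (−180°, 180°]; subtract 360° → -78.263°.

-78.263°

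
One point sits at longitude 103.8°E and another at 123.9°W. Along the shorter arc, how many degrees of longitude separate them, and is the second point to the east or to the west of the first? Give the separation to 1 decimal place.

132.3° east

Raw difference: -123.9 − 103.8 = -227.7°.
Normalise into (−180°, 180°]: -227.7° + 360° = 132.3°.
Positive ⇒ the second point lies to the east; separation 132.3°.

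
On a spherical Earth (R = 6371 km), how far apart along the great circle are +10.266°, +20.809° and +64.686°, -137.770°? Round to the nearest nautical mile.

6204 nmi

Δλ = -137.770 − 20.809 = -158.579°.
Δφ = 64.686 − 10.266 = 54.420°.
a = sin²(Δφ/2) + cos φ₁ · cos φ₂ · sin²(Δλ/2) = 0.615282.
c = 2·atan2(√a, √(1−a)) = 1.80345 rad → d = 6371·c ≈ 11489.81 km ≈ 6204.00 nmi.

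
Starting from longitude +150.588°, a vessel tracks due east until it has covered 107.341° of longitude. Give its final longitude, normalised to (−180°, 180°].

-102.071°

Start at +150.588°; shift +107.341° → +257.929°.
+257.929° lies outside (−180°, 180°]; subtract 360° → -102.071°.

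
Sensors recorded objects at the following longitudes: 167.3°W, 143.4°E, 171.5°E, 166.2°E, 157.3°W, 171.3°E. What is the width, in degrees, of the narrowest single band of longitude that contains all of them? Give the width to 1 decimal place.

Sort the longitudes: -167.3°, -157.3°, +143.4°, +166.2°, +171.3°, +171.5°.
Eastward gaps between consecutive values (wrapping around): 10.0°, 300.7°, 22.8°, 5.1°, 0.2°, 21.2°.
Largest gap = 300.7° ⇒ minimal covering band is its complement: 360° − 300.7° = 59.3°.
Band runs from +143.4° eastward to -157.3°, crossing the antimeridian.

59.3°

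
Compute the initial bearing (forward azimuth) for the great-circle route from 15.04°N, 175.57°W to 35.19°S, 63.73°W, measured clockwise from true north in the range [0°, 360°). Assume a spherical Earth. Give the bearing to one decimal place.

122.2°

Δλ = -63.73 − -175.57 = 111.84°.
θ = atan2( sin Δλ · cos φ₂ , cos φ₁ · sin φ₂ − sin φ₁ · cos φ₂ · cos Δλ )
  = atan2(0.75859, -0.47766) = 122.197° → normalised to [0°, 360°): 122.197°.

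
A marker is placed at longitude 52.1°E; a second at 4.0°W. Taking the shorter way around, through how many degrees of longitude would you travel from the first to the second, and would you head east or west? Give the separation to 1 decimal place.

Raw difference: -4.0 − 52.1 = -56.1°.
Normalise into (−180°, 180°]: -56.1° stays -56.1°.
Negative ⇒ the second point lies to the west; separation 56.1°.

56.1° west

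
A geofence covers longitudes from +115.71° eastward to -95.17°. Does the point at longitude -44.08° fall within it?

No

Band width going east from +115.71° to -95.17°: ((-95.17 − 115.71) mod 360) = 149.12°.
Offset of -44.08° east of the west edge: ((-44.08 − 115.71) mod 360) = 200.21°.
200.21° > 149.12° ⇒ outside.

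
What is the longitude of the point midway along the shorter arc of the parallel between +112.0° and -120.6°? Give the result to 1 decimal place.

Signed shortest Δλ from +112.0° to -120.6° is +127.4°.
Midpoint longitude = +112.0° + (+127.4°)/2 = +112.0° + 63.7° = +175.7°.
(The naïve average (+112.0 + -120.6)/2 = -4.3° is on the wrong side of the globe.)

+175.7°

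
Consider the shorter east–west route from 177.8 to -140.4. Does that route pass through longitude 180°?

Yes

Naïve |-140.4 − 177.8| = 318.2° > 180°, so the shorter arc goes the other way round — across 180°.
Signed shortest Δλ = ((-140.4 − 177.8 + 180) mod 360) − 180 = 41.8°.
Going east by 41.8° from +177.8° passes through 180° before reaching -140.4°.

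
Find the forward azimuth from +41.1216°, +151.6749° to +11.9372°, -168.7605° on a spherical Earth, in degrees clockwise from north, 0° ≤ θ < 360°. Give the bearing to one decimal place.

Δλ = -168.7605 − 151.6749 = -320.4354°; wrapped into (−180°, 180°]: 39.5646°.
θ = atan2( sin Δλ · cos φ₂ , cos φ₁ · sin φ₂ − sin φ₁ · cos φ₂ · cos Δλ )
  = atan2(0.62317, -0.34021) = 118.632° → normalised to [0°, 360°): 118.632°.

118.6°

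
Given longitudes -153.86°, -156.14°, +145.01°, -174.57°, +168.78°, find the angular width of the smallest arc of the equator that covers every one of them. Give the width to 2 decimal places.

61.13°

Sort the longitudes: -174.57°, -156.14°, -153.86°, +145.01°, +168.78°.
Eastward gaps between consecutive values (wrapping around): 18.43°, 2.28°, 298.87°, 23.77°, 16.65°.
Largest gap = 298.87° ⇒ minimal covering band is its complement: 360° − 298.87° = 61.13°.
Band runs from +145.01° eastward to -153.86°, crossing the antimeridian.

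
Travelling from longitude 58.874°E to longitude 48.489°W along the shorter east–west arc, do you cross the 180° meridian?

Signed shortest Δλ = ((-48.489 − 58.874 + 180) mod 360) − 180 = -107.363°.
Going west by 107.363° from +58.874° reaches -48.489° without touching 180°.

No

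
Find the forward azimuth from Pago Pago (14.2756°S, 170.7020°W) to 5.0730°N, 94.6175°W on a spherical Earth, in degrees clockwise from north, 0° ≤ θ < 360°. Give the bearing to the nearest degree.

Δλ = -94.6175 − -170.7020 = 76.0845°.
θ = atan2( sin Δλ · cos φ₂ , cos φ₁ · sin φ₂ − sin φ₁ · cos φ₂ · cos Δλ )
  = atan2(0.96685, 0.14476) = 81.485° → normalised to [0°, 360°): 81.485°.

81°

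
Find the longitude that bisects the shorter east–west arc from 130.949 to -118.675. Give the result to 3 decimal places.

-173.863°

Signed shortest Δλ from +130.949° to -118.675° is +110.376°.
Midpoint longitude = +130.949° + (+110.376°)/2 = +130.949° + 55.188° = +186.137°.
Normalise into (−180°, 180°]: -173.863°.
(The naïve average (+130.949 + -118.675)/2 = 6.137° is on the wrong side of the globe.)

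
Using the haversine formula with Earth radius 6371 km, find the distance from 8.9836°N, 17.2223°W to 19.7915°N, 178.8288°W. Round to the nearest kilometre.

Δλ = -178.8288 − -17.2223 = -161.6065°.
Δφ = 19.7915 − 8.9836 = 10.8079°.
a = sin²(Δφ/2) + cos φ₁ · cos φ₂ · sin²(Δλ/2) = 0.914518.
c = 2·atan2(√a, √(1−a)) = 2.54818 rad → d = 6371·c ≈ 16234.43 km.

16234 km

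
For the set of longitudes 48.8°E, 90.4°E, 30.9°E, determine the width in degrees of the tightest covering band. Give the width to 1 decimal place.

59.5°

Sort the longitudes: +30.9°, +48.8°, +90.4°.
Eastward gaps between consecutive values (wrapping around): 17.9°, 41.6°, 300.5°.
Largest gap = 300.5° ⇒ minimal covering band is its complement: 360° − 300.5° = 59.5°.
Band runs from +30.9° eastward to +90.4°.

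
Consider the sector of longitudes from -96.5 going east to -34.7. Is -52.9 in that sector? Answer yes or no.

Yes

Band width going east from -96.5° to -34.7°: ((-34.7 − -96.5) mod 360) = 61.8°.
Offset of -52.9° east of the west edge: ((-52.9 − -96.5) mod 360) = 43.6°.
43.6° ≤ 61.8° ⇒ inside.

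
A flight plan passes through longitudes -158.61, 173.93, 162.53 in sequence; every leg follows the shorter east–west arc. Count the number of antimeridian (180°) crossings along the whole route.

1

Leg 1: -158.61° → +173.93°, shortest Δλ = -27.46° (west) — crosses 180°.
Leg 2: +173.93° → +162.53°, shortest Δλ = -11.4° (west) — does not cross 180°.
Total crossings: 1.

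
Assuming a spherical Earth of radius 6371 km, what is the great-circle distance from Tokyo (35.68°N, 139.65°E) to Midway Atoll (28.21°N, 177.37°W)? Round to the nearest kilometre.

4106 km

Δλ = -177.37 − 139.65 = -317.02°; wrapped into (−180°, 180°]: 42.98°.
Δφ = 28.21 − 35.68 = -7.47°.
a = sin²(Δφ/2) + cos φ₁ · cos φ₂ · sin²(Δλ/2) = 0.100307.
c = 2·atan2(√a, √(1−a)) = 0.64453 rad → d = 6371·c ≈ 4106.27 km.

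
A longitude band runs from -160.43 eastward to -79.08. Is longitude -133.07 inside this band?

Band width going east from -160.43° to -79.08°: ((-79.08 − -160.43) mod 360) = 81.35°.
Offset of -133.07° east of the west edge: ((-133.07 − -160.43) mod 360) = 27.36°.
27.36° ≤ 81.35° ⇒ inside.

Yes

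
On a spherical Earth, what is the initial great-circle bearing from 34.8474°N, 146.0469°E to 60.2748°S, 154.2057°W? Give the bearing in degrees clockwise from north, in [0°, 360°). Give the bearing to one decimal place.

Δλ = -154.2057 − 146.0469 = -300.2526°; wrapped into (−180°, 180°]: 59.7474°.
θ = atan2( sin Δλ · cos φ₂ , cos φ₁ · sin φ₂ − sin φ₁ · cos φ₂ · cos Δλ )
  = atan2(0.42831, -0.85543) = 153.403° → normalised to [0°, 360°): 153.403°.

153.4°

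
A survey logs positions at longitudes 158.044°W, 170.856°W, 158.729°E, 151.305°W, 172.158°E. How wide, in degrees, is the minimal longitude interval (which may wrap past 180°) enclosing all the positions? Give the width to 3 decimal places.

49.966°

Sort the longitudes: -170.856°, -158.044°, -151.305°, +158.729°, +172.158°.
Eastward gaps between consecutive values (wrapping around): 12.812°, 6.739°, 310.034°, 13.429°, 16.986°.
Largest gap = 310.034° ⇒ minimal covering band is its complement: 360° − 310.034° = 49.966°.
Band runs from +158.729° eastward to -151.305°, crossing the antimeridian.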